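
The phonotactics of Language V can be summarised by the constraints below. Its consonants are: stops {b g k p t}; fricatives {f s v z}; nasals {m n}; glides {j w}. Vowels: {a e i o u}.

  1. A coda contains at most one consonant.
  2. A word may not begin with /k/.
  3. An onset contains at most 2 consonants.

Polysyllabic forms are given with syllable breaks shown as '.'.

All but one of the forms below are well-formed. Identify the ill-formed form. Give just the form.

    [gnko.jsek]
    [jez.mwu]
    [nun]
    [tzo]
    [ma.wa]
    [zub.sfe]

[gnko.jsek] — violates constraint 3: syllable 1 onset /gnk/ has 3 consonants (> 2) → ill-formed
[jez.mwu] — σ1 onset /j/, coda /z/ ok; σ2 onset /mw/ (2C), coda /∅/ ok → well-formed
[nun] — σ1 onset /n/, coda /n/ ok → well-formed
[tzo] — σ1 onset /tz/ (2C), coda /∅/ ok → well-formed
[ma.wa] — σ1 onset /m/, coda /∅/ ok; σ2 onset /w/, coda /∅/ ok → well-formed
[zub.sfe] — σ1 onset /z/, coda /b/ ok; σ2 onset /sf/ (2C), coda /∅/ ok → well-formed

[gnko.jsek]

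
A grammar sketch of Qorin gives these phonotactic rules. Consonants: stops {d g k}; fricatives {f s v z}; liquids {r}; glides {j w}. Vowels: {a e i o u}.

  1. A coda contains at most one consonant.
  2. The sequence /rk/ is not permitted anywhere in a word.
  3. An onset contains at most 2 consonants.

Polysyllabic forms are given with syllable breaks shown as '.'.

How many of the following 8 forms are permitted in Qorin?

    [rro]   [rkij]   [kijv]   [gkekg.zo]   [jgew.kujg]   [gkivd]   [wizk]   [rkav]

[rro] — σ1 onset /rr/ (2C), coda /∅/ ok → permitted
[rkij] — violates constraint 2: contains banned sequence /rk/ → not permitted
[kijv] — violates constraint 1: syllable 1 coda /jv/ has 2 consonants (> 1) → not permitted
[gkekg.zo] — violates constraint 1: syllable 1 coda /kg/ has 2 consonants (> 1) → not permitted
[jgew.kujg] — violates constraint 1: syllable 2 coda /jg/ has 2 consonants (> 1) → not permitted
[gkivd] — violates constraint 1: syllable 1 coda /vd/ has 2 consonants (> 1) → not permitted
[wizk] — violates constraint 1: syllable 1 coda /zk/ has 2 consonants (> 1) → not permitted
[rkav] — violates constraint 2: contains banned sequence /rk/ → not permitted
Permitted: [rro] → 1.

1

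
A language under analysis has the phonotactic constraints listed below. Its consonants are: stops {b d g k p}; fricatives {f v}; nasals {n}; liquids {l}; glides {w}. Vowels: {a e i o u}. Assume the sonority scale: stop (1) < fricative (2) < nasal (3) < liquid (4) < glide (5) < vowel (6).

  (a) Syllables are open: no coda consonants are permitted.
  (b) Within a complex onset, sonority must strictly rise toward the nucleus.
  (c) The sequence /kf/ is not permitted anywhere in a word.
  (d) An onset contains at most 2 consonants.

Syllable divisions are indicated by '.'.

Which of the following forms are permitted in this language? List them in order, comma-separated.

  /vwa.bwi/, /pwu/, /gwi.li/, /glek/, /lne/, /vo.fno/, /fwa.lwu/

/vwa.bwi/ — σ1 onset /vw/ (2→5 rises), coda /∅/ ok; σ2 onset /bw/ (1→5 rises), coda /∅/ ok → permitted
/pwu/ — σ1 onset /pw/ (1→5 rises), coda /∅/ ok → permitted
/gwi.li/ — σ1 onset /gw/ (1→5 rises), coda /∅/ ok; σ2 onset /l/, coda /∅/ ok → permitted
/glek/ — violates constraint (a): syllable 1 coda /k/ has 1 consonant (> 0) → not permitted
/lne/ — violates constraint (b): syllable 1 onset /ln/: /l/ (liquid, 4) → /n/ (nasal, 3) does not rise → not permitted
/vo.fno/ — σ1 onset /v/, coda /∅/ ok; σ2 onset /fn/ (2→3 rises), coda /∅/ ok → permitted
/fwa.lwu/ — σ1 onset /fw/ (2→5 rises), coda /∅/ ok; σ2 onset /lw/ (4→5 rises), coda /∅/ ok → permitted

/vwa.bwi/, /pwu/, /gwi.li/, /vo.fno/, /fwa.lwu/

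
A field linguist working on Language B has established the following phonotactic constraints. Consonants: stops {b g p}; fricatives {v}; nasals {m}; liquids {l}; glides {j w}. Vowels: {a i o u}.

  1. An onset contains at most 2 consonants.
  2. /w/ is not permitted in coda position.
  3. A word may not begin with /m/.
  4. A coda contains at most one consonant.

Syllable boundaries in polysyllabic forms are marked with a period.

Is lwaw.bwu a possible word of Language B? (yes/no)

lwaw.bwu — violates constraint 2: syllable 1 coda contains /w/ → illicit

no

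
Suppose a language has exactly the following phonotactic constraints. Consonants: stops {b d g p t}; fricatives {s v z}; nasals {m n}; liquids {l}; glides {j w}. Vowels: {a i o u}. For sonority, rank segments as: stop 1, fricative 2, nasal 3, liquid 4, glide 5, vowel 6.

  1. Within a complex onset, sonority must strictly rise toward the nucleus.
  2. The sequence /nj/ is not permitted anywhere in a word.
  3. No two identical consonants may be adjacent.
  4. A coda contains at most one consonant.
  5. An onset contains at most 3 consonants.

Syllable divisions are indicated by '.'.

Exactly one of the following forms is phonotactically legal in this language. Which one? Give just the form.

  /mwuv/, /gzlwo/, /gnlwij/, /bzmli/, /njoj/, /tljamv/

/mwuv/ — σ1 onset /mw/ (3→5 rises), coda /v/ ok → phonotactically legal
/gzlwo/ — violates constraint 5: syllable 1 onset /gzlw/ has 4 consonants (> 3) → phonotactically illegal
/gnlwij/ — violates constraint 5: syllable 1 onset /gnlw/ has 4 consonants (> 3) → phonotactically illegal
/bzmli/ — violates constraint 5: syllable 1 onset /bzml/ has 4 consonants (> 3) → phonotactically illegal
/njoj/ — violates constraint 2: contains banned sequence /nj/ → phonotactically illegal
/tljamv/ — violates constraint 4: syllable 1 coda /mv/ has 2 consonants (> 1) → phonotactically illegal

/mwuv/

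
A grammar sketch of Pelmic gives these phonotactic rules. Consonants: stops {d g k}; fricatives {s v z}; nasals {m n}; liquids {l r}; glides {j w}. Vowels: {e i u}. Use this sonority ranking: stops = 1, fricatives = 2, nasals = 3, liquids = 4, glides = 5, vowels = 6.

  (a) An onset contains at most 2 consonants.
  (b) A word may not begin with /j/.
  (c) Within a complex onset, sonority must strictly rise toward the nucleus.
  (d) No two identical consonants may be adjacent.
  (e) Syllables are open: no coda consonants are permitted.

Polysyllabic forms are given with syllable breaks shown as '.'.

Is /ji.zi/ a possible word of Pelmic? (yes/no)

no

/ji.zi/ — violates constraint (b): word begins with /j/ → not permitted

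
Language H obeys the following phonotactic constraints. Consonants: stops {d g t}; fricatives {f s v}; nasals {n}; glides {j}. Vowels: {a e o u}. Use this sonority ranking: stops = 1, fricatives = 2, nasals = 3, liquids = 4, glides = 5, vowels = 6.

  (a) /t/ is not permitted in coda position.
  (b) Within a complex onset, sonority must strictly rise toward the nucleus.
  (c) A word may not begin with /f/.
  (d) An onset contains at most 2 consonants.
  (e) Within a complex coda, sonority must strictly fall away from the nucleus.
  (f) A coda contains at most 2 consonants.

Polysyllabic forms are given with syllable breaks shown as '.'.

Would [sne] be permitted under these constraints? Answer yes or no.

[sne] — σ1 onset /sn/ (2→3 rises), coda /∅/ ok → permitted

yes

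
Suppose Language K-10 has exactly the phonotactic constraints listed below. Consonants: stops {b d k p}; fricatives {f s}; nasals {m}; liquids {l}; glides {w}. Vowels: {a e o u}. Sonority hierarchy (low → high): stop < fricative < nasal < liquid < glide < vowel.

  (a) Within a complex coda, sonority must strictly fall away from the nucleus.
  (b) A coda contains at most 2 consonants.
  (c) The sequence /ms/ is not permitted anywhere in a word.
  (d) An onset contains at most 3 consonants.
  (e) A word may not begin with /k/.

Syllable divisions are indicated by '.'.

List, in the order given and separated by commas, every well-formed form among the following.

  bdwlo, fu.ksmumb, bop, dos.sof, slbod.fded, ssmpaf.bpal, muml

bdwlo — violates constraint (d): syllable 1 onset /bdwl/ has 4 consonants (> 3) → ill-formed
fu.ksmumb — σ1 onset /f/, coda /∅/ ok; σ2 onset /ksm/ (3C), coda /mb/ (3→1 falls) ok → well-formed
bop — σ1 onset /b/, coda /p/ ok → well-formed
dos.sof — σ1 onset /d/, coda /s/ ok; σ2 onset /s/, coda /f/ ok → well-formed
slbod.fded — σ1 onset /slb/ (3C), coda /d/ ok; σ2 onset /fd/ (2C), coda /d/ ok → well-formed
ssmpaf.bpal — violates constraint (d): syllable 1 onset /ssmp/ has 4 consonants (> 3) → ill-formed
muml — violates constraint (a): syllable 1 coda /ml/: /m/ (nasal, 3) → /l/ (liquid, 4) does not fall → ill-formed

fu.ksmumb, bop, dos.sof, slbod.fded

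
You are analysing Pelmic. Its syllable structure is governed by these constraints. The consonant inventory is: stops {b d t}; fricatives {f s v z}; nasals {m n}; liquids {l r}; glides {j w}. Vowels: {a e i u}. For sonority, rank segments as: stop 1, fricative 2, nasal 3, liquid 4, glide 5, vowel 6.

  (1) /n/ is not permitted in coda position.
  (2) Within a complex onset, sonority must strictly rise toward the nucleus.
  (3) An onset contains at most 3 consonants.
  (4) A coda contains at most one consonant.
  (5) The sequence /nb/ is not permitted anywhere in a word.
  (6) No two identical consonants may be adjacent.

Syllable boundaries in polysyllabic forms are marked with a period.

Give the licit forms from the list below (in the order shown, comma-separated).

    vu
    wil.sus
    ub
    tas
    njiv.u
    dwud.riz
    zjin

vu, wil.sus, ub, tas, njiv.u, dwud.riz

vu — σ1 onset /v/, coda /∅/ ok → licit
wil.sus — σ1 onset /w/, coda /l/ ok; σ2 onset /s/, coda /s/ ok → licit
ub — σ1 onset /∅/, coda /b/ ok → licit
tas — σ1 onset /t/, coda /s/ ok → licit
njiv.u — σ1 onset /nj/ (3→5 rises), coda /v/ ok; σ2 onset /∅/, coda /∅/ ok → licit
dwud.riz — σ1 onset /dw/ (1→5 rises), coda /d/ ok; σ2 onset /r/, coda /z/ ok → licit
zjin — violates constraint 1: syllable 1 coda contains /n/ → illicit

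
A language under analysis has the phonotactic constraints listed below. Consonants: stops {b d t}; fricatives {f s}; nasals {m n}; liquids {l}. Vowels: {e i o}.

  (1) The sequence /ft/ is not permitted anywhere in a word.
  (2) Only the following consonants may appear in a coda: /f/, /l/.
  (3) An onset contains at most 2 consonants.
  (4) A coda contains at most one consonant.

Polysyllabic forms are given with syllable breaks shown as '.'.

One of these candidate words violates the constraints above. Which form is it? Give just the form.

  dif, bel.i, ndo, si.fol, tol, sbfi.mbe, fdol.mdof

dif — σ1 onset /d/, coda /f/ ok → well-formed
bel.i — σ1 onset /b/, coda /l/ ok; σ2 onset /∅/, coda /∅/ ok → well-formed
ndo — σ1 onset /nd/ (2C), coda /∅/ ok → well-formed
si.fol — σ1 onset /s/, coda /∅/ ok; σ2 onset /f/, coda /l/ ok → well-formed
tol — σ1 onset /t/, coda /l/ ok → well-formed
sbfi.mbe — violates constraint 3: syllable 1 onset /sbf/ has 3 consonants (> 2) → ill-formed
fdol.mdof — σ1 onset /fd/ (2C), coda /l/ ok; σ2 onset /md/ (2C), coda /f/ ok → well-formed

sbfi.mbe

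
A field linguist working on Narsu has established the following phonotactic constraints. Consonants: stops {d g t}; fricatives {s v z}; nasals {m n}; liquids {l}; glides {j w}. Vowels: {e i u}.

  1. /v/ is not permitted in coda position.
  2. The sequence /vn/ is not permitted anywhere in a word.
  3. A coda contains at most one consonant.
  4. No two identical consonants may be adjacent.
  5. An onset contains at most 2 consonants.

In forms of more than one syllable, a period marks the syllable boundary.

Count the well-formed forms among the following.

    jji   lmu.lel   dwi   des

jji — violates constraint 4: adjacent identical consonants /jj/ → ill-formed
lmu.lel — σ1 onset /lm/ (2C), coda /∅/ ok; σ2 onset /l/, coda /l/ ok → well-formed
dwi — σ1 onset /dw/ (2C), coda /∅/ ok → well-formed
des — σ1 onset /d/, coda /s/ ok → well-formed
Well-formed: lmu.lel, dwi, des → 3.

3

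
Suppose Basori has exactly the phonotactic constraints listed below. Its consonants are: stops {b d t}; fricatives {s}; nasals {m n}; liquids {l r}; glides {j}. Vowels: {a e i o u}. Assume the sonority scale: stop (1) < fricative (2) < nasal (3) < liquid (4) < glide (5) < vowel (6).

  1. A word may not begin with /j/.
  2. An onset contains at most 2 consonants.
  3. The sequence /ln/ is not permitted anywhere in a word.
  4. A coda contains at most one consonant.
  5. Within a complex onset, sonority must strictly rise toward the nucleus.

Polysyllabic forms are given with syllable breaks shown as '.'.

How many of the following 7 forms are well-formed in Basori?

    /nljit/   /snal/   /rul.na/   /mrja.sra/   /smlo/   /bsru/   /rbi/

/nljit/ — violates constraint 2: syllable 1 onset /nlj/ has 3 consonants (> 2) → ill-formed
/snal/ — σ1 onset /sn/ (2→3 rises), coda /l/ ok → well-formed
/rul.na/ — violates constraint 3: contains banned sequence /ln/ → ill-formed
/mrja.sra/ — violates constraint 2: syllable 1 onset /mrj/ has 3 consonants (> 2) → ill-formed
/smlo/ — violates constraint 2: syllable 1 onset /sml/ has 3 consonants (> 2) → ill-formed
/bsru/ — violates constraint 2: syllable 1 onset /bsr/ has 3 consonants (> 2) → ill-formed
/rbi/ — violates constraint 5: syllable 1 onset /rb/: /r/ (liquid, 4) → /b/ (stop, 1) does not rise → ill-formed
Well-formed: /snal/ → 1.

1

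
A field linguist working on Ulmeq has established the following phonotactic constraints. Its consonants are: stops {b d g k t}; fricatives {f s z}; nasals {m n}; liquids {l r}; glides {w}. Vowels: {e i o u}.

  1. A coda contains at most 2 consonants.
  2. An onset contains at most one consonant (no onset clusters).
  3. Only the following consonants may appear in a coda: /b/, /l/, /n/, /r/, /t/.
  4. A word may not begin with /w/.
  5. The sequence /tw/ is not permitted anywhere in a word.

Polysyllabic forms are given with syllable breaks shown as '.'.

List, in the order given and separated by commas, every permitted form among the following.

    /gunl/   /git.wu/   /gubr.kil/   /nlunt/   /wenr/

/gunl/ — σ1 onset /g/, coda /nl/ (2C) ok → permitted
/git.wu/ — violates constraint 5: contains banned sequence /tw/ → not permitted
/gubr.kil/ — σ1 onset /g/, coda /br/ (2C) ok; σ2 onset /k/, coda /l/ ok → permitted
/nlunt/ — violates constraint 2: syllable 1 onset /nl/ has 2 consonants (> 1) → not permitted
/wenr/ — violates constraint 4: word begins with /w/ → not permitted

/gunl/, /gubr.kil/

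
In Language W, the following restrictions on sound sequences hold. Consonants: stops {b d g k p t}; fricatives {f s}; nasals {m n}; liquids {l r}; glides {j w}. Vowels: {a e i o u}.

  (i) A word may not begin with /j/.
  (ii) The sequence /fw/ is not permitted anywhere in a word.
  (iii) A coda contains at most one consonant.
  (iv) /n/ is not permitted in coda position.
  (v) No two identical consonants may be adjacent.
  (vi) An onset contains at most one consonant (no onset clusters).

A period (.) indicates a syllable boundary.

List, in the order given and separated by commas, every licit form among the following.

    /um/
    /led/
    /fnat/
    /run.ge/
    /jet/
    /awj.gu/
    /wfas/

/um/ — σ1 onset /∅/, coda /m/ ok → licit
/led/ — σ1 onset /l/, coda /d/ ok → licit
/fnat/ — violates constraint (vi): syllable 1 onset /fn/ has 2 consonants (> 1) → illicit
/run.ge/ — violates constraint (iv): syllable 1 coda contains /n/ → illicit
/jet/ — violates constraint (i): word begins with /j/ → illicit
/awj.gu/ — violates constraint (iii): syllable 1 coda /wj/ has 2 consonants (> 1) → illicit
/wfas/ — violates constraint (vi): syllable 1 onset /wf/ has 2 consonants (> 1) → illicit

/um/, /led/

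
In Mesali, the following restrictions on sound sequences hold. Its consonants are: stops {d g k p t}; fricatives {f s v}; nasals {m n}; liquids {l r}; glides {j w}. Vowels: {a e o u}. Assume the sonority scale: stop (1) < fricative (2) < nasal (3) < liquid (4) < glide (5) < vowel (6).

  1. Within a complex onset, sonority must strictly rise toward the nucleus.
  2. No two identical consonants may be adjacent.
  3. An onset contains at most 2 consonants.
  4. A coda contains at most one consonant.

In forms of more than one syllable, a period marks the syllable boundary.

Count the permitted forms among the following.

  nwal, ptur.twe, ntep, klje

1

nwal — σ1 onset /nw/ (3→5 rises), coda /l/ ok → permitted
ptur.twe — violates constraint 1: syllable 1 onset /pt/: /p/ (stop, 1) → /t/ (stop, 1) does not rise → not permitted
ntep — violates constraint 1: syllable 1 onset /nt/: /n/ (nasal, 3) → /t/ (stop, 1) does not rise → not permitted
klje — violates constraint 3: syllable 1 onset /klj/ has 3 consonants (> 2) → not permitted
Permitted: nwal → 1.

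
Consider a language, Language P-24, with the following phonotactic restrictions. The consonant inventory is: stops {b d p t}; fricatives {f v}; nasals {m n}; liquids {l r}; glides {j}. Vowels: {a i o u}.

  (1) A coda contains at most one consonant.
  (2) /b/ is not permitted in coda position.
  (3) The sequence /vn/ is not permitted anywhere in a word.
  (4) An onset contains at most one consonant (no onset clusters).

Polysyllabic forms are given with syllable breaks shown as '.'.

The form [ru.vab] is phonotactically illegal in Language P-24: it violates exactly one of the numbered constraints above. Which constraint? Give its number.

[ru.vab]: syllable 2 coda contains /b/.
This is a violation of constraint 2: "/b/ is not permitted in coda position."
The remaining constraints (1, 3, 4) are satisfied.

2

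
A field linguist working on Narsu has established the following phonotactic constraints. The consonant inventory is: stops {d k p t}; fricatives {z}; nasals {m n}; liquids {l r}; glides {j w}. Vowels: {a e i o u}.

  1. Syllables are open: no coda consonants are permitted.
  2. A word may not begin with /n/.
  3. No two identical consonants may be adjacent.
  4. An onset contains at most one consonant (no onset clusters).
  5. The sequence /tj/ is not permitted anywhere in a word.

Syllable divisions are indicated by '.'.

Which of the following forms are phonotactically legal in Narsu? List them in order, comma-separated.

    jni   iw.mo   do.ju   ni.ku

do.ju

jni — violates constraint 4: syllable 1 onset /jn/ has 2 consonants (> 1) → phonotactically illegal
iw.mo — violates constraint 1: syllable 1 coda /w/ has 1 consonant (> 0) → phonotactically illegal
do.ju — σ1 onset /d/, coda /∅/ ok; σ2 onset /j/, coda /∅/ ok → phonotactically legal
ni.ku — violates constraint 2: word begins with /n/ → phonotactically illegal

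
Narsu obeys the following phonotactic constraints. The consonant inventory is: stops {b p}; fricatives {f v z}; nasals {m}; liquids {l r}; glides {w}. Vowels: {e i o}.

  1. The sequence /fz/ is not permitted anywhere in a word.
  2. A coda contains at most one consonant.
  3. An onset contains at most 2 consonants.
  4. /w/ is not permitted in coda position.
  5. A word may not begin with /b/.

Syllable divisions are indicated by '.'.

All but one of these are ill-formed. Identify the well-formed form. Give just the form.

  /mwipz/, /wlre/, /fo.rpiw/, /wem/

/wem/

/mwipz/ — violates constraint 2: syllable 1 coda /pz/ has 2 consonants (> 1) → ill-formed
/wlre/ — violates constraint 3: syllable 1 onset /wlr/ has 3 consonants (> 2) → ill-formed
/fo.rpiw/ — violates constraint 4: syllable 2 coda contains /w/ → ill-formed
/wem/ — σ1 onset /w/, coda /m/ ok → well-formed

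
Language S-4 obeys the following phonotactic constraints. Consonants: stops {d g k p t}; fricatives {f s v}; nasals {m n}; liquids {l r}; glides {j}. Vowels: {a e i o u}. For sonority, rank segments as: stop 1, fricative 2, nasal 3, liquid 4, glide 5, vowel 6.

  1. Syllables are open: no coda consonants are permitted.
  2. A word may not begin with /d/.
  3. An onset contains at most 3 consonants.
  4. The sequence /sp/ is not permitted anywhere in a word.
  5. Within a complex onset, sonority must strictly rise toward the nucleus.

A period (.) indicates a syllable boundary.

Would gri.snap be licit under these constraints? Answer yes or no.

no

gri.snap — violates constraint 1: syllable 2 coda /p/ has 1 consonant (> 0) → illicit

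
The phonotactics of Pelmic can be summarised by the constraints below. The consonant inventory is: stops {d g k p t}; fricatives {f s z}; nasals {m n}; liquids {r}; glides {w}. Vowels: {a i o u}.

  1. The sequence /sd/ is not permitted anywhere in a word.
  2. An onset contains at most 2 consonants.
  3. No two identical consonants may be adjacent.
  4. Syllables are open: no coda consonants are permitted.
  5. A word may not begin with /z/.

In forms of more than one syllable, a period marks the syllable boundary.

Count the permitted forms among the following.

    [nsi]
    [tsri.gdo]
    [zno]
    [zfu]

1

[nsi] — σ1 onset /ns/ (2C), coda /∅/ ok → permitted
[tsri.gdo] — violates constraint 2: syllable 1 onset /tsr/ has 3 consonants (> 2) → not permitted
[zno] — violates constraint 5: word begins with /z/ → not permitted
[zfu] — violates constraint 5: word begins with /z/ → not permitted
Permitted: [nsi] → 1.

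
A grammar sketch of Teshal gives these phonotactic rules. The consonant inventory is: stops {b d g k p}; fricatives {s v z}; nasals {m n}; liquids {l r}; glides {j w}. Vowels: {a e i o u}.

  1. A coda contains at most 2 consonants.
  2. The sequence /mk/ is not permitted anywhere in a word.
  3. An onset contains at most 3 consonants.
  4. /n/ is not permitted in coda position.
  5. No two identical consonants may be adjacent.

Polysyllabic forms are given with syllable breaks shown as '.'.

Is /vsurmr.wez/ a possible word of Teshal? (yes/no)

/vsurmr.wez/ — violates constraint 1: syllable 1 coda /rmr/ has 3 consonants (> 2) → illicit

no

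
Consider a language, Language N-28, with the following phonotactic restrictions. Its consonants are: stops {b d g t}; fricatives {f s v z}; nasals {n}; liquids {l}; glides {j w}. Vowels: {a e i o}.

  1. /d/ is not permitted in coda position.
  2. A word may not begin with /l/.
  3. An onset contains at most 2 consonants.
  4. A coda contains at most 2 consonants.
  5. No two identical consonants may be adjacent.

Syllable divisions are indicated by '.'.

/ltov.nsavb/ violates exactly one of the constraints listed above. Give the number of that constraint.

/ltov.nsavb/: word begins with /l/.
This is a violation of constraint 2: "A word may not begin with /l/."
The remaining constraints (1, 3, 4, 5) are satisfied.

2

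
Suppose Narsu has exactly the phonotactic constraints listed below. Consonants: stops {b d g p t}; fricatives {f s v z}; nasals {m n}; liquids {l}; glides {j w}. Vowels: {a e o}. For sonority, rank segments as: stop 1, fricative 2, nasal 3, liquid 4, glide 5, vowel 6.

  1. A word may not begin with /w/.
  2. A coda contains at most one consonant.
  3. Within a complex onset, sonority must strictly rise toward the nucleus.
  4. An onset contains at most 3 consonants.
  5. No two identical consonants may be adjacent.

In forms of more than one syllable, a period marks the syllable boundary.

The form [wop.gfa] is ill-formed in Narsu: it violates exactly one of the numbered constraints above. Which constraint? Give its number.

1

[wop.gfa]: word begins with /w/.
This is a violation of constraint 1: "A word may not begin with /w/."
The remaining constraints (2, 3, 4, 5) are satisfied.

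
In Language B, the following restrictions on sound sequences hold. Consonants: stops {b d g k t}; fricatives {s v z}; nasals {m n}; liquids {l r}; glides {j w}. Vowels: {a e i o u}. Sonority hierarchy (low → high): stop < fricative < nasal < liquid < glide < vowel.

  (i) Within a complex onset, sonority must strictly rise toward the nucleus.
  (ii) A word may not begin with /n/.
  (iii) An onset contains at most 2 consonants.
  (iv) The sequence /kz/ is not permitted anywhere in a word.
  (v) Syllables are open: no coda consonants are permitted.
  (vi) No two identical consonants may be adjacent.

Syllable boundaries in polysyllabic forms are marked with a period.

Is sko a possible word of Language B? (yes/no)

no

sko — violates constraint (i): syllable 1 onset /sk/: /s/ (fricative, 2) → /k/ (stop, 1) does not rise → not permitted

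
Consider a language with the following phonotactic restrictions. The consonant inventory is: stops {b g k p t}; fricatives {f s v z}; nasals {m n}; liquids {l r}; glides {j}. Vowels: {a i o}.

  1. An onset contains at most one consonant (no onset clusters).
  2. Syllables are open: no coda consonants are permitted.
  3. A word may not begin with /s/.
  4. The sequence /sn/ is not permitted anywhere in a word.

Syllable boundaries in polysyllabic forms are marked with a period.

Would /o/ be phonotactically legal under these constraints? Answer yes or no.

/o/ — σ1 onset /∅/, coda /∅/ ok → phonotactically legal

yes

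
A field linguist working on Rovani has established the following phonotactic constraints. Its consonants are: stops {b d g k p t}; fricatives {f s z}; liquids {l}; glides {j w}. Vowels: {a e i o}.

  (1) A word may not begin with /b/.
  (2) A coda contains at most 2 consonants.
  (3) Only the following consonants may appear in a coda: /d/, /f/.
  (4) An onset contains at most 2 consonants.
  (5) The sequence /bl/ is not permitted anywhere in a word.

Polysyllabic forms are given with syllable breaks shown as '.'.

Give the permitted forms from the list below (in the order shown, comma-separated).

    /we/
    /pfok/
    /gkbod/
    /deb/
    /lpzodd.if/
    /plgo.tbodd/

/we/ — σ1 onset /w/, coda /∅/ ok → permitted
/pfok/ — violates constraint 3: syllable 1 coda contains /k/, which is not a licensed coda consonant → not permitted
/gkbod/ — violates constraint 4: syllable 1 onset /gkb/ has 3 consonants (> 2) → not permitted
/deb/ — violates constraint 3: syllable 1 coda contains /b/, which is not a licensed coda consonant → not permitted
/lpzodd.if/ — violates constraint 4: syllable 1 onset /lpz/ has 3 consonants (> 2) → not permitted
/plgo.tbodd/ — violates constraint 4: syllable 1 onset /plg/ has 3 consonants (> 2) → not permitted

/we/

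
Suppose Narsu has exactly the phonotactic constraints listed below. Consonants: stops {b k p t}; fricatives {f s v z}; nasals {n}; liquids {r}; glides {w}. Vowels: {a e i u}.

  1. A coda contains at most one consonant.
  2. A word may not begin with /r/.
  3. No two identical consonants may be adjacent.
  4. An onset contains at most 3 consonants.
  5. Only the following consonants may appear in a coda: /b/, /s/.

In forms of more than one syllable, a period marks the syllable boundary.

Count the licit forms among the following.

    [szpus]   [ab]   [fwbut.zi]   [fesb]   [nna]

[szpus] — σ1 onset /szp/ (3C), coda /s/ ok → licit
[ab] — σ1 onset /∅/, coda /b/ ok → licit
[fwbut.zi] — violates constraint 5: syllable 1 coda contains /t/, which is not a licensed coda consonant → illicit
[fesb] — violates constraint 1: syllable 1 coda /sb/ has 2 consonants (> 1) → illicit
[nna] — violates constraint 3: adjacent identical consonants /nn/ → illicit
Licit: [szpus], [ab] → 2.

2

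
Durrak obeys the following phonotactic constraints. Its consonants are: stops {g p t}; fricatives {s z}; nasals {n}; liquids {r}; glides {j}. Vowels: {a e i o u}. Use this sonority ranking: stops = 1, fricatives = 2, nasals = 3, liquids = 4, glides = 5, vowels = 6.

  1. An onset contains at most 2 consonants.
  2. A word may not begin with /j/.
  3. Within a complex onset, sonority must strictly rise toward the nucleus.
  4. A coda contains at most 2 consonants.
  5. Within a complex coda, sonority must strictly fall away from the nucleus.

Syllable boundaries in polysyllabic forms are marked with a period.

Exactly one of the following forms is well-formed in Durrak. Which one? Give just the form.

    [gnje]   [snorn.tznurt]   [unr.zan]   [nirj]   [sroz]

[sroz]

[gnje] — violates constraint 1: syllable 1 onset /gnj/ has 3 consonants (> 2) → ill-formed
[snorn.tznurt] — violates constraint 1: syllable 2 onset /tzn/ has 3 consonants (> 2) → ill-formed
[unr.zan] — violates constraint 5: syllable 1 coda /nr/: /n/ (nasal, 3) → /r/ (liquid, 4) does not fall → ill-formed
[nirj] — violates constraint 5: syllable 1 coda /rj/: /r/ (liquid, 4) → /j/ (glide, 5) does not fall → ill-formed
[sroz] — σ1 onset /sr/ (2→4 rises), coda /z/ ok → well-formed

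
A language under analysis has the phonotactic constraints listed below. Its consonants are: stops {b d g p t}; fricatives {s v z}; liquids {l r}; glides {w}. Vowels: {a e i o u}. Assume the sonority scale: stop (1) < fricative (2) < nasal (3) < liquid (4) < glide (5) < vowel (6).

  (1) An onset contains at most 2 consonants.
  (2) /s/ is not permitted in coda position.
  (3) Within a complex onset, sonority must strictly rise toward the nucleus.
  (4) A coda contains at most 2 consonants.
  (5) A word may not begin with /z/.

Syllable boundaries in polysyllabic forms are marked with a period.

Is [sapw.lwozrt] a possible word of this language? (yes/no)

no

[sapw.lwozrt] — violates constraint 4: syllable 2 coda /zrt/ has 3 consonants (> 2) → not permitted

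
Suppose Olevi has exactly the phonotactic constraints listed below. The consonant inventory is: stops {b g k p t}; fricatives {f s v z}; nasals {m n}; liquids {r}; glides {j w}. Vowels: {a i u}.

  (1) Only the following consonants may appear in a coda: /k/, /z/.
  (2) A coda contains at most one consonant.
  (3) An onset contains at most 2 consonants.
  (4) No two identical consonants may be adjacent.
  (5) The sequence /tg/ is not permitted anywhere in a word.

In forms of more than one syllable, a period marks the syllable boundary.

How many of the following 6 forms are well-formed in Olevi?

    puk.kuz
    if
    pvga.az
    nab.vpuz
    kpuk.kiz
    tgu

0

puk.kuz — violates constraint 4: adjacent identical consonants /kk/ → ill-formed
if — violates constraint 1: syllable 1 coda contains /f/, which is not a licensed coda consonant → ill-formed
pvga.az — violates constraint 3: syllable 1 onset /pvg/ has 3 consonants (> 2) → ill-formed
nab.vpuz — violates constraint 1: syllable 1 coda contains /b/, which is not a licensed coda consonant → ill-formed
kpuk.kiz — violates constraint 4: adjacent identical consonants /kk/ → ill-formed
tgu — violates constraint 5: contains banned sequence /tg/ → ill-formed
No form is well-formed → 0.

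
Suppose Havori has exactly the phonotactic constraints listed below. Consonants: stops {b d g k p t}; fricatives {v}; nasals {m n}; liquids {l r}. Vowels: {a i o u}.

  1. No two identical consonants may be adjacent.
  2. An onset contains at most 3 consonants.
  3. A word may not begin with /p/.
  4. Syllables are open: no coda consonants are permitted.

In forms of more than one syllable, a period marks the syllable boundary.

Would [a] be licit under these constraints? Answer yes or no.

[a] — σ1 onset /∅/, coda /∅/ ok → licit

yes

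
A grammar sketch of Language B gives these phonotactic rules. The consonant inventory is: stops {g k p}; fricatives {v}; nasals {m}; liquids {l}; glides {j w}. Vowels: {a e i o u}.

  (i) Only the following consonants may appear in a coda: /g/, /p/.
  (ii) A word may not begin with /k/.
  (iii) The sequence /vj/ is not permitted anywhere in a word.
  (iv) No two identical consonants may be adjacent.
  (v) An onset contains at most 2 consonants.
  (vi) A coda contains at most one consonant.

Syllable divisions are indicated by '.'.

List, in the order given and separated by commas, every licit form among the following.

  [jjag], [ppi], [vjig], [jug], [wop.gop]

[jug], [wop.gop]

[jjag] — violates constraint (iv): adjacent identical consonants /jj/ → illicit
[ppi] — violates constraint (iv): adjacent identical consonants /pp/ → illicit
[vjig] — violates constraint (iii): contains banned sequence /vj/ → illicit
[jug] — σ1 onset /j/, coda /g/ ok → licit
[wop.gop] — σ1 onset /w/, coda /p/ ok; σ2 onset /g/, coda /p/ ok → licit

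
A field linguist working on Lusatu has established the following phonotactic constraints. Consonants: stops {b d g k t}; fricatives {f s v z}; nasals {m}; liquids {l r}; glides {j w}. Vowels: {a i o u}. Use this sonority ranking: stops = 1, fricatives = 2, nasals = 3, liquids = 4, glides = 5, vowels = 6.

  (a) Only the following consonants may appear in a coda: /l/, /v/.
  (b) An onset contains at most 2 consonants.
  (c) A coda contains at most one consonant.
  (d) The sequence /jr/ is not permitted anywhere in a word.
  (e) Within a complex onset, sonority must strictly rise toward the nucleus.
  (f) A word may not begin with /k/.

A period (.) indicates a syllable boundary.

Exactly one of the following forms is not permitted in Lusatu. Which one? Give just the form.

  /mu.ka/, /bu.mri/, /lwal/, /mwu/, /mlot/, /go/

/mu.ka/ — σ1 onset /m/, coda /∅/ ok; σ2 onset /k/, coda /∅/ ok → permitted
/bu.mri/ — σ1 onset /b/, coda /∅/ ok; σ2 onset /mr/ (3→4 rises), coda /∅/ ok → permitted
/lwal/ — σ1 onset /lw/ (4→5 rises), coda /l/ ok → permitted
/mwu/ — σ1 onset /mw/ (3→5 rises), coda /∅/ ok → permitted
/mlot/ — violates constraint (a): syllable 1 coda contains /t/, which is not a licensed coda consonant → not permitted
/go/ — σ1 onset /g/, coda /∅/ ok → permitted

/mlot/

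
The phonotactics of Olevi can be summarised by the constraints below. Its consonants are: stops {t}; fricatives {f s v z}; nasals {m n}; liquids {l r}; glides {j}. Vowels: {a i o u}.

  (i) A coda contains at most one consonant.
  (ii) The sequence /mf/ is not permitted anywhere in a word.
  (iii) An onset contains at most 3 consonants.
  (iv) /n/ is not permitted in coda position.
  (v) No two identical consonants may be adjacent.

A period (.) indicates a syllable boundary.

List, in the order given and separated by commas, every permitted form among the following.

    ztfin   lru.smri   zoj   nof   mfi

ztfin — violates constraint (iv): syllable 1 coda contains /n/ → not permitted
lru.smri — σ1 onset /lr/ (2C), coda /∅/ ok; σ2 onset /smr/ (3C), coda /∅/ ok → permitted
zoj — σ1 onset /z/, coda /j/ ok → permitted
nof — σ1 onset /n/, coda /f/ ok → permitted
mfi — violates constraint (ii): contains banned sequence /mf/ → not permitted

lru.smri, zoj, nof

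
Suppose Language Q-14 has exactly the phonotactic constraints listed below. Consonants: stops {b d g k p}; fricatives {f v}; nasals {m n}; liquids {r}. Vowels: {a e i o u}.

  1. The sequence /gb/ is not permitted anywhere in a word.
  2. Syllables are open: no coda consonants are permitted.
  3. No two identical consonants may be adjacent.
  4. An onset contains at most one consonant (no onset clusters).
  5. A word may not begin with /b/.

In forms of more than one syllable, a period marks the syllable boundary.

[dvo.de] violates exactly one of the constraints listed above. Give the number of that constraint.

4

[dvo.de]: syllable 1 onset /dv/ has 2 consonants (> 1).
This is a violation of constraint 4: "An onset contains at most one consonant (no onset clusters)."
The remaining constraints (1, 2, 3, 5) are satisfied.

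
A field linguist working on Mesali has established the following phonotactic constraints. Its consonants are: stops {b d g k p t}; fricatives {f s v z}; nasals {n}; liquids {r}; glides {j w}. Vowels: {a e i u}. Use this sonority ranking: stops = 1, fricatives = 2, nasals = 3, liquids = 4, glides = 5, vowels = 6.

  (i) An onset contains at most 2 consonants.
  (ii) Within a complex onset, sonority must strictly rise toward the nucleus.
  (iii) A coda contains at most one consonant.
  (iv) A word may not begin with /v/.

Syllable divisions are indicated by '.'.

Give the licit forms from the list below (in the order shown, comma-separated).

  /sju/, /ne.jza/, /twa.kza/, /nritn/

/sju/ — σ1 onset /sj/ (2→5 rises), coda /∅/ ok → licit
/ne.jza/ — violates constraint (ii): syllable 2 onset /jz/: /j/ (glide, 5) → /z/ (fricative, 2) does not rise → illicit
/twa.kza/ — σ1 onset /tw/ (1→5 rises), coda /∅/ ok; σ2 onset /kz/ (1→2 rises), coda /∅/ ok → licit
/nritn/ — violates constraint (iii): syllable 1 coda /tn/ has 2 consonants (> 1) → illicit

/sju/, /twa.kza/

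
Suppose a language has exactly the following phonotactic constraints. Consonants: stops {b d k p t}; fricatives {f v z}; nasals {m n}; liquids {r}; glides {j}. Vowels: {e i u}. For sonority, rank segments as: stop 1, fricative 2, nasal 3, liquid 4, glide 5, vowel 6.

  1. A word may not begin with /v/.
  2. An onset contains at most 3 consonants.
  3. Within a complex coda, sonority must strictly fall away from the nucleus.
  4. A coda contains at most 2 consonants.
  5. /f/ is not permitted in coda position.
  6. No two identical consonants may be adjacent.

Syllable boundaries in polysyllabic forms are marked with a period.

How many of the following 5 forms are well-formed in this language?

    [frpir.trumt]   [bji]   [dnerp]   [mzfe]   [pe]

5

[frpir.trumt] — σ1 onset /frp/ (3C), coda /r/ ok; σ2 onset /tr/ (2C), coda /mt/ (3→1 falls) ok → well-formed
[bji] — σ1 onset /bj/ (2C), coda /∅/ ok → well-formed
[dnerp] — σ1 onset /dn/ (2C), coda /rp/ (4→1 falls) ok → well-formed
[mzfe] — σ1 onset /mzf/ (3C), coda /∅/ ok → well-formed
[pe] — σ1 onset /p/, coda /∅/ ok → well-formed
Well-formed: [frpir.trumt], [bji], [dnerp], [mzfe], [pe] → 5.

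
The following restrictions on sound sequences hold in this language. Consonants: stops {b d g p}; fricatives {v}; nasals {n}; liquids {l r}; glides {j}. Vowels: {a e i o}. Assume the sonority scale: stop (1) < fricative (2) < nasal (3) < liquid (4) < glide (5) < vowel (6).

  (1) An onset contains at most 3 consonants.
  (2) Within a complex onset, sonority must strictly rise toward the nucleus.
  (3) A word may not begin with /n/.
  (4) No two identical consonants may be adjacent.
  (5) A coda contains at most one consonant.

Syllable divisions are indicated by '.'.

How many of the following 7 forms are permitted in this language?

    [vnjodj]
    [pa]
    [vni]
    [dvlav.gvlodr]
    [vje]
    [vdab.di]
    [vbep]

[vnjodj] — violates constraint 5: syllable 1 coda /dj/ has 2 consonants (> 1) → not permitted
[pa] — σ1 onset /p/, coda /∅/ ok → permitted
[vni] — σ1 onset /vn/ (2→3 rises), coda /∅/ ok → permitted
[dvlav.gvlodr] — violates constraint 5: syllable 2 coda /dr/ has 2 consonants (> 1) → not permitted
[vje] — σ1 onset /vj/ (2→5 rises), coda /∅/ ok → permitted
[vdab.di] — violates constraint 2: syllable 1 onset /vd/: /v/ (fricative, 2) → /d/ (stop, 1) does not rise → not permitted
[vbep] — violates constraint 2: syllable 1 onset /vb/: /v/ (fricative, 2) → /b/ (stop, 1) does not rise → not permitted
Permitted: [pa], [vni], [vje] → 3.

3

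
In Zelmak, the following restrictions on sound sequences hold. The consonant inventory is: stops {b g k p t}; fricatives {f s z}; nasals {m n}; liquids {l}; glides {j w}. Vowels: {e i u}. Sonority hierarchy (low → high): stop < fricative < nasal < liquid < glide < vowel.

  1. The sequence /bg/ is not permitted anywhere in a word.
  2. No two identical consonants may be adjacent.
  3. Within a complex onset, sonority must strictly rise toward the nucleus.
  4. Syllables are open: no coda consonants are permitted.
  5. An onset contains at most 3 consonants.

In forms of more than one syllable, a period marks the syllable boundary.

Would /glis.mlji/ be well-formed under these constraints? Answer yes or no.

/glis.mlji/ — violates constraint 4: syllable 1 coda /s/ has 1 consonant (> 0) → ill-formed

no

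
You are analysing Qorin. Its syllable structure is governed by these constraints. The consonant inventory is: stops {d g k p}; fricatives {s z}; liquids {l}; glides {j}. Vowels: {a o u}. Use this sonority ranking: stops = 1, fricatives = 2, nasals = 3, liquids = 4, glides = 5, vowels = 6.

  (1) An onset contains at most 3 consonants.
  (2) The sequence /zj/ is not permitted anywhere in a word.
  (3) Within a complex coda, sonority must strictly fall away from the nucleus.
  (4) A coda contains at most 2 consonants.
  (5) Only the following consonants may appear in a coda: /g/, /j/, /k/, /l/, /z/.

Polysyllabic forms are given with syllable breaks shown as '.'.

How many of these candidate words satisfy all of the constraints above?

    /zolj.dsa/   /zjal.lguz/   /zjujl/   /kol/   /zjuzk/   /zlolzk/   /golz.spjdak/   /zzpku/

/zolj.dsa/ — violates constraint 3: syllable 1 coda /lj/: /l/ (liquid, 4) → /j/ (glide, 5) does not fall → illicit
/zjal.lguz/ — violates constraint 2: contains banned sequence /zj/ → illicit
/zjujl/ — violates constraint 2: contains banned sequence /zj/ → illicit
/kol/ — σ1 onset /k/, coda /l/ ok → licit
/zjuzk/ — violates constraint 2: contains banned sequence /zj/ → illicit
/zlolzk/ — violates constraint 4: syllable 1 coda /lzk/ has 3 consonants (> 2) → illicit
/golz.spjdak/ — violates constraint 1: syllable 2 onset /spjd/ has 4 consonants (> 3) → illicit
/zzpku/ — violates constraint 1: syllable 1 onset /zzpk/ has 4 consonants (> 3) → illicit
Licit: /kol/ → 1.

1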